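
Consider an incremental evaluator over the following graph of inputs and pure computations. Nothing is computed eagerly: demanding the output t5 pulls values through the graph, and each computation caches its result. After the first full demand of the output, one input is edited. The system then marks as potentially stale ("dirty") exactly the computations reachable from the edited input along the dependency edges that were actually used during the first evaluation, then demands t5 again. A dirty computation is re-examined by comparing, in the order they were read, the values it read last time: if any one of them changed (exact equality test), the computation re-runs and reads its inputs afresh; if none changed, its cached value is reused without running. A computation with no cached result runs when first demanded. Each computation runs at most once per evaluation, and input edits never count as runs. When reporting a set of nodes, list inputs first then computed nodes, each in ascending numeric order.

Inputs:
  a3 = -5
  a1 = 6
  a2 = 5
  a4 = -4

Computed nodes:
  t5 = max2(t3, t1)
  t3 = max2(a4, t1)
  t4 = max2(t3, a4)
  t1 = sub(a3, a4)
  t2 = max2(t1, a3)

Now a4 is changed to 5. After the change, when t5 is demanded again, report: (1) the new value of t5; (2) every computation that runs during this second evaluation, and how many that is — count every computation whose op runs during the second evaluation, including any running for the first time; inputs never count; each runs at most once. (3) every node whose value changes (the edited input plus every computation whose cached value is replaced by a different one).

t5 now evaluates to 5.
Run set: t1, t3, t5 (3 run).
Changed values: a4, t1, t3, t5.

Initial pass — values computed on the first demand:
  t1 = sub(-5, -4) = -1
  t3 = max2(-4, -1) = -1
  t5 = max2(-1, -1) = -1

Second demand — change propagation:
  t1: re-runs because a4 -4->5; new result -10.
  t3: re-runs because a4 -4->5; t1 -1->-10; new result 5.
  t5: re-runs because t3 -1->5; t1 -1->-10; new result 5.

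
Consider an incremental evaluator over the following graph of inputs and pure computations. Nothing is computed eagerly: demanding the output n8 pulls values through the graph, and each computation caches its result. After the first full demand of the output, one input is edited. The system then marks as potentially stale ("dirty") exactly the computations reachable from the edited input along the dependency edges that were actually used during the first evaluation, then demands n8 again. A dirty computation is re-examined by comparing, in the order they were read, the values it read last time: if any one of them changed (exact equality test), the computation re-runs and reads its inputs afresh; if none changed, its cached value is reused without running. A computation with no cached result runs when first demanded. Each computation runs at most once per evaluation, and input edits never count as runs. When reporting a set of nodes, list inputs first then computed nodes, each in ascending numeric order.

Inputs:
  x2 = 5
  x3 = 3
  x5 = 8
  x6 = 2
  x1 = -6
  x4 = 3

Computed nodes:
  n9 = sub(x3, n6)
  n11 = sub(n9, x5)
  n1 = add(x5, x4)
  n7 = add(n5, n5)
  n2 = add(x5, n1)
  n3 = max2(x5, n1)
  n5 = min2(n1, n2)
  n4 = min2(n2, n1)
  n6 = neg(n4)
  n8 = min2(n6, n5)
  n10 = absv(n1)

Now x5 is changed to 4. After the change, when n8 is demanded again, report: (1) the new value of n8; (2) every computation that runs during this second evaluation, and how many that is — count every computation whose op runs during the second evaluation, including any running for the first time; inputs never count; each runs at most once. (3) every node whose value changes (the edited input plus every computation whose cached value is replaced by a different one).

Initial pass — values computed on the first demand:
  n1 = add(8, 3) = 11
  n2 = add(8, 11) = 19
  n4 = min2(19, 11) = 11
  n5 = min2(11, 19) = 11
  n6 = neg(11) = -11
  n8 = min2(-11, 11) = -11

Second demand — change propagation:
  n1: re-runs because x5 8->4; new result 7.
  n2: re-runs because x5 8->4; n1 11->7; new result 11.
  n4: re-runs because n2 19->11; n1 11->7; new result 7.
  n5: re-runs because n1 11->7; n2 19->11; new result 7.
  n6: re-runs because n4 11->7; new result -7.
  n8: re-runs because n6 -11->-7; n5 11->7; new result -7.

n8 now evaluates to -7.
Run set: n1, n2, n4, n5, n6, n8 (6 run).
Changed values: x5, n1, n2, n4, n5, n6, n8.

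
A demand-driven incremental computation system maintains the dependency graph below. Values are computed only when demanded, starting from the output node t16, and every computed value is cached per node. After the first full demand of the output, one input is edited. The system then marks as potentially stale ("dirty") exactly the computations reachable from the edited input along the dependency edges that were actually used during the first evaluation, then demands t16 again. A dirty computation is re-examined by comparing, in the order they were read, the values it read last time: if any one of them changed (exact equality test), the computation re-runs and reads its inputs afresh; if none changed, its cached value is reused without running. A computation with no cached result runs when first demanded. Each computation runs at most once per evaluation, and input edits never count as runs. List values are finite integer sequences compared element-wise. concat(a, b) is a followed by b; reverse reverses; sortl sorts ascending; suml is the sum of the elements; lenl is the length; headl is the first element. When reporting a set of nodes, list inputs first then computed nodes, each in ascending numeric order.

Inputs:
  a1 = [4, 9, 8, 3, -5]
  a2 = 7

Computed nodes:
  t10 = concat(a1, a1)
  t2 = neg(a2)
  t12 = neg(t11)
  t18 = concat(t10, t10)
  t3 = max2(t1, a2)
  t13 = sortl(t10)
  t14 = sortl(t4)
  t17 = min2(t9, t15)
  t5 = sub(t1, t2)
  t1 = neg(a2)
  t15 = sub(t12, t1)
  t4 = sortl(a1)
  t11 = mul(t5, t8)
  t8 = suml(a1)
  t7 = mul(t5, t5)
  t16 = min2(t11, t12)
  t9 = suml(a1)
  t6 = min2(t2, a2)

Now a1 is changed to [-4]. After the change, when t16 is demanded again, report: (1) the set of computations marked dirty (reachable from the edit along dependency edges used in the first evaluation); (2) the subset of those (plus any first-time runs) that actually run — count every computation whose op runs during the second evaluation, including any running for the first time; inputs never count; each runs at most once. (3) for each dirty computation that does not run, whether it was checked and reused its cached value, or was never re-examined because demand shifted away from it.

Marked dirty: t8, t11, t12, t16.
Computations that run: t8, t11 — 2 in total.
Checked but reused from cache: t12, t16.
Key observation: the change is absorbed at t11 — it re-runs but produces the same value, and the output's value is unchanged.

First evaluation (everything demanded from the output):
  t1 = neg(7) = -7
  t2 = neg(7) = -7
  t5 = sub(-7, -7) = 0
  t8 = suml([4, 9, 8, 3, -5]) = 19
  t11 = mul(0, 19) = 0
  t12 = neg(0) = 0
  t16 = min2(0, 0) = 0

Propagation after the edit:
  t8: runs — a1 [4, 9, 8, 3, -5]->[-4]; result -4.
  t11: runs — t8 19->-4; result 0 (same value as before).
  t12: checked — values it read are unchanged (t11 unchanged); reused cached 0 without running.
  t16: checked — values it read are unchanged (t11 unchanged, t12 unchanged); reused cached 0 without running.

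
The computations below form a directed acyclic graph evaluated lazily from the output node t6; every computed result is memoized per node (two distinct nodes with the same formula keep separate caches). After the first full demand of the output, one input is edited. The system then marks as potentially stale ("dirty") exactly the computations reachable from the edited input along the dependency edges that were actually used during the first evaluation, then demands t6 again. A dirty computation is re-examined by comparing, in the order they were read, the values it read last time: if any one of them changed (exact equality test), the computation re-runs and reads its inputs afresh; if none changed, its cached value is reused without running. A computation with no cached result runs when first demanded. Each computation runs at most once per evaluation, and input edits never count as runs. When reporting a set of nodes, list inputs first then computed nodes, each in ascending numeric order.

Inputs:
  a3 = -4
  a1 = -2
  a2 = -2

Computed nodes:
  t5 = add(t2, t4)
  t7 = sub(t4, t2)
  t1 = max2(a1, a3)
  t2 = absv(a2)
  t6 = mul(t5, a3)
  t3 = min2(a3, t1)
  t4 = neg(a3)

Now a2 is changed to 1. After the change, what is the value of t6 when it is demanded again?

Demanding t6 again yields -20.

First demand of the output computes:
  t2 = absv(-2) = 2
  t4 = neg(-4) = 4
  t5 = add(2, 4) = 6
  t6 = mul(6, -4) = -24

After the edit, cleaning proceeds:
  t2: a read changed (a2 -2->1) — executes, giving 1.
  t5: a read changed (t2 2->1) — executes, giving 5.
  t6: a read changed (t5 6->5) — executes, giving -20.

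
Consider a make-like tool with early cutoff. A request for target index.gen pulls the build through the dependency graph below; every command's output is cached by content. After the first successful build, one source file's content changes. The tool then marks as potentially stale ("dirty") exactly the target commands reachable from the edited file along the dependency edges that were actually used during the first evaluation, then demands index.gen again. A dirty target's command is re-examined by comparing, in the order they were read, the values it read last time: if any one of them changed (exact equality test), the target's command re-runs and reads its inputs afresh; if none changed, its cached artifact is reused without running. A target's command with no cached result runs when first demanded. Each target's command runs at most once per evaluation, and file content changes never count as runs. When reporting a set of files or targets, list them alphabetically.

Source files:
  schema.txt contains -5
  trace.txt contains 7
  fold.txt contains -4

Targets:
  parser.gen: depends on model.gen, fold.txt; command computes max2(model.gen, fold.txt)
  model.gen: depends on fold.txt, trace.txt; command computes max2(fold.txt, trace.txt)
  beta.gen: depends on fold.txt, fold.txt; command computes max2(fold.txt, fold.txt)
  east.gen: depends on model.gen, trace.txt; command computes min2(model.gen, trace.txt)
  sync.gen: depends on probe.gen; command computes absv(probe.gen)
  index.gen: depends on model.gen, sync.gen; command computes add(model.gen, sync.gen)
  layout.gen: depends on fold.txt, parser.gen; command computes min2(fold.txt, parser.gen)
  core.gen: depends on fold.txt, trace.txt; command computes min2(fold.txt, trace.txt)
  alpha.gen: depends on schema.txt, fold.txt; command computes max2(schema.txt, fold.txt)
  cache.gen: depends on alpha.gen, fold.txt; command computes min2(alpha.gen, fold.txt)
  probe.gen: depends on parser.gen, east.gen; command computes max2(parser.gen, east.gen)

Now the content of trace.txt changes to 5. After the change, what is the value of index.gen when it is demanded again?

First demand of the output computes:
  model.gen = max2(-4, 7) = 7
  east.gen = min2(7, 7) = 7
  parser.gen = max2(7, -4) = 7
  probe.gen = max2(7, 7) = 7
  sync.gen = absv(7) = 7
  index.gen = add(7, 7) = 14

After the edit, cleaning proceeds:
  model.gen: a read changed (trace.txt 7->5) — executes, giving 5.
  east.gen: a read changed (model.gen 7->5; trace.txt 7->5) — executes, giving 5.
  parser.gen: a read changed (model.gen 7->5) — executes, giving 5.
  probe.gen: a read changed (parser.gen 7->5; east.gen 7->5) — executes, giving 5.
  sync.gen: a read changed (probe.gen 7->5) — executes, giving 5.
  index.gen: a read changed (model.gen 7->5; sync.gen 7->5) — executes, giving 10.

Demanding index.gen again yields 10.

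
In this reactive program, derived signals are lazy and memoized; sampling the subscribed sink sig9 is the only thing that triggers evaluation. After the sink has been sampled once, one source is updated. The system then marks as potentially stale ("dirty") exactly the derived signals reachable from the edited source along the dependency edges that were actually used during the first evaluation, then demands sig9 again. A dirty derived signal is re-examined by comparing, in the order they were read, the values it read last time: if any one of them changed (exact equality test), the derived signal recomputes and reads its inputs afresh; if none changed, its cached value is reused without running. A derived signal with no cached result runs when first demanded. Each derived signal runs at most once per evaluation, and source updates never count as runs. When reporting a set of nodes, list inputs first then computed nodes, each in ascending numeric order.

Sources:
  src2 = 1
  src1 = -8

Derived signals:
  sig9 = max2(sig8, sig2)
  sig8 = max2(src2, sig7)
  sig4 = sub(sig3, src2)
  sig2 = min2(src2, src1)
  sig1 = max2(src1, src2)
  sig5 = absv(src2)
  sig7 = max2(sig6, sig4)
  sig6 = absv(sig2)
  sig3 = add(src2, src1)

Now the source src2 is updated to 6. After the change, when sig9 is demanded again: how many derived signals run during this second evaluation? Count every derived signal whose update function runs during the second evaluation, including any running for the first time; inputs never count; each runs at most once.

4 derived signals run: sig2, sig3, sig4, sig8.
Note where the cutoff bites: sig6 is checked, finds nothing changed, and keeps its cache.

First demand of the output computes:
  sig2 = min2(1, -8) = -8
  sig3 = add(1, -8) = -7
  sig4 = sub(-7, 1) = -8
  sig6 = absv(-8) = 8
  sig7 = max2(8, -8) = 8
  sig8 = max2(1, 8) = 8
  sig9 = max2(8, -8) = 8

After the edit, cleaning proceeds:
  sig2: a read changed (src2 1->6) — executes, giving -8 — identical to its old value.
  sig3: a read changed (src2 1->6) — executes, giving -2.
  sig4: a read changed (sig3 -7->-2; src2 1->6) — executes, giving -8 — identical to its old value.
  sig6: dirty, but its reads are unchanged (sig2 unchanged); cached 8 stands.
  sig7: dirty, but its reads are unchanged (sig6 unchanged, sig4 unchanged); cached 8 stands.
  sig8: a read changed (src2 1->6) — executes, giving 8 — identical to its old value.
  sig9: dirty, but its reads are unchanged (sig8 unchanged, sig2 unchanged); cached 8 stands.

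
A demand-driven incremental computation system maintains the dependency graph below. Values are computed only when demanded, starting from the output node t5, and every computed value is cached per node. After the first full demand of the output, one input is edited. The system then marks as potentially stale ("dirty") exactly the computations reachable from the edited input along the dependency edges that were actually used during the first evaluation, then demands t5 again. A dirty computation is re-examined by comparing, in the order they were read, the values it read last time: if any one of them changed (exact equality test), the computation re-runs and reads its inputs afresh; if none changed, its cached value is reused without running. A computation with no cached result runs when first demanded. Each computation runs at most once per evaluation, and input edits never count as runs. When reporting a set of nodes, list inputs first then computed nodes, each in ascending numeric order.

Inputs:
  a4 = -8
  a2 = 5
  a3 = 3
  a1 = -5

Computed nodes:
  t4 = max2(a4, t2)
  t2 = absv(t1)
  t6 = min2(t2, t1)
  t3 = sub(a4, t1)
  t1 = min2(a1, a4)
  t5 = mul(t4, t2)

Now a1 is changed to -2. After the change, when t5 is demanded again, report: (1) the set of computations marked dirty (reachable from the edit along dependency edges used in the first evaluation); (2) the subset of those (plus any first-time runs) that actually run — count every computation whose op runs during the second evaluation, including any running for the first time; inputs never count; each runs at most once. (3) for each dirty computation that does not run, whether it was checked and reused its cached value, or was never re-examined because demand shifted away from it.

Marked dirty: t1, t2, t4, t5.
Computations that run: t1 — 1 in total.
Checked but reused from cache: t2, t4, t5.
Key observation: the change is absorbed at t1 — it re-runs but produces the same value, and the output's value is unchanged.

First evaluation (everything demanded from the output):
  t1 = min2(-5, -8) = -8
  t2 = absv(-8) = 8
  t4 = max2(-8, 8) = 8
  t5 = mul(8, 8) = 64

Propagation after the edit:
  t1: runs — a1 -5->-2; result -8 (same value as before).
  t2: checked — values it read are unchanged (t1 unchanged); reused cached 8 without running.
  t4: checked — values it read are unchanged (a4 unchanged, t2 unchanged); reused cached 8 without running.
  t5: checked — values it read are unchanged (t4 unchanged, t2 unchanged); reused cached 64 without running.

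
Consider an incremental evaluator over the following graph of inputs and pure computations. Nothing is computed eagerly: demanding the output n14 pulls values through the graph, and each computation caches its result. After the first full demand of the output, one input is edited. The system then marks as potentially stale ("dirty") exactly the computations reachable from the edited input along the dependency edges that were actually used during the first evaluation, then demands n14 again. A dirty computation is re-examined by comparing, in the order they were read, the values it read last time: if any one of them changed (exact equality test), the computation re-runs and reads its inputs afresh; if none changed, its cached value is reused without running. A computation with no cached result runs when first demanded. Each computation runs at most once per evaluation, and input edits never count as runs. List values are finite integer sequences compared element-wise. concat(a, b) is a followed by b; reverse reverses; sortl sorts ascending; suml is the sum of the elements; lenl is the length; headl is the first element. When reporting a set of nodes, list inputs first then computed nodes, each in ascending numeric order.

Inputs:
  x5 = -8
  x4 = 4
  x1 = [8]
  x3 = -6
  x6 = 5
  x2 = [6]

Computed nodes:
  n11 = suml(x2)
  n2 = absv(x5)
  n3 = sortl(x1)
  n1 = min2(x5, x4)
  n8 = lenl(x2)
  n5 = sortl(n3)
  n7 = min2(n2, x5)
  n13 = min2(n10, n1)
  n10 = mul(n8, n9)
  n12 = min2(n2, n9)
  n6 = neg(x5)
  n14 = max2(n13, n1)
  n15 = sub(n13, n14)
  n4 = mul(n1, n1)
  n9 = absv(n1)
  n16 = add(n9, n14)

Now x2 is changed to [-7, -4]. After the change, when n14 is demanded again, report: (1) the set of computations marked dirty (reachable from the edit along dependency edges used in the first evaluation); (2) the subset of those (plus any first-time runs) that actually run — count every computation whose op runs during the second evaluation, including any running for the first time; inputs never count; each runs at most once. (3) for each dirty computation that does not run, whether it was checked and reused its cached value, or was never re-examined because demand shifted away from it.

Dirty set: n8, n10, n13, n14.
Run set: n8, n10, n13 (3 run).
Re-examined without running (cache reused): n14.
The important point: n13 recomputes to an identical value, and the output ends up unchanged.

Initial pass — values computed on the first demand:
  n1 = min2(-8, 4) = -8
  n8 = lenl([6]) = 1
  n9 = absv(-8) = 8
  n10 = mul(1, 8) = 8
  n13 = min2(8, -8) = -8
  n14 = max2(-8, -8) = -8

Second demand — change propagation:
  n8: re-runs because x2 [6]->[-7, -4]; new result 2.
  n10: re-runs because n8 1->2; new result 16.
  n13: re-runs because n10 8->16; new result -8 (unchanged).
  n14: re-examined; everything it read last time is the same (n13 unchanged, n1 unchanged) — cache -8 kept, no run.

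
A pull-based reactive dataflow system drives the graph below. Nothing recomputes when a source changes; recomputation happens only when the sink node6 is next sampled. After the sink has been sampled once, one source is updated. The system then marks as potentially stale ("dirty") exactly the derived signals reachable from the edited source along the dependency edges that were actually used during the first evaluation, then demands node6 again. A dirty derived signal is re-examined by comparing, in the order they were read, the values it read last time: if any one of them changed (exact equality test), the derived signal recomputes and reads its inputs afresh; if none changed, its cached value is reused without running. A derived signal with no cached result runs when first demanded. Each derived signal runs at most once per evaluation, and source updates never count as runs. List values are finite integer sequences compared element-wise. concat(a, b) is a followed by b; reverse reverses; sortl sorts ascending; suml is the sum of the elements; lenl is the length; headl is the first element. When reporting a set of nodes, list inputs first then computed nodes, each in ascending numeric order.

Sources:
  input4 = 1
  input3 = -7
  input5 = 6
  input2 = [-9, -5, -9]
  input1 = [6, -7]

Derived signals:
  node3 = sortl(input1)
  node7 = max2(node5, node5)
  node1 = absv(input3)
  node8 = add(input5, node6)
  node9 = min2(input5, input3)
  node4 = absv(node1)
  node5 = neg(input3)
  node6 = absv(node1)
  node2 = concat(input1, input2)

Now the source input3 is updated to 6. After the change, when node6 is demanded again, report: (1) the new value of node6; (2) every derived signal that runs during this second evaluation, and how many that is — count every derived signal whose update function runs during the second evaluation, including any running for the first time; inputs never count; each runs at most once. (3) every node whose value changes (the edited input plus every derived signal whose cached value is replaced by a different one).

New value of node6: 6.
Derived signals that run: node1, node6 — 2 in total.
Values that change: input3, node1, node6.

First evaluation (everything demanded from the output):
  node1 = absv(-7) = 7
  node6 = absv(7) = 7

Propagation after the edit:
  node1: runs — input3 -7->6; result 6.
  node6: runs — node1 7->6; result 6.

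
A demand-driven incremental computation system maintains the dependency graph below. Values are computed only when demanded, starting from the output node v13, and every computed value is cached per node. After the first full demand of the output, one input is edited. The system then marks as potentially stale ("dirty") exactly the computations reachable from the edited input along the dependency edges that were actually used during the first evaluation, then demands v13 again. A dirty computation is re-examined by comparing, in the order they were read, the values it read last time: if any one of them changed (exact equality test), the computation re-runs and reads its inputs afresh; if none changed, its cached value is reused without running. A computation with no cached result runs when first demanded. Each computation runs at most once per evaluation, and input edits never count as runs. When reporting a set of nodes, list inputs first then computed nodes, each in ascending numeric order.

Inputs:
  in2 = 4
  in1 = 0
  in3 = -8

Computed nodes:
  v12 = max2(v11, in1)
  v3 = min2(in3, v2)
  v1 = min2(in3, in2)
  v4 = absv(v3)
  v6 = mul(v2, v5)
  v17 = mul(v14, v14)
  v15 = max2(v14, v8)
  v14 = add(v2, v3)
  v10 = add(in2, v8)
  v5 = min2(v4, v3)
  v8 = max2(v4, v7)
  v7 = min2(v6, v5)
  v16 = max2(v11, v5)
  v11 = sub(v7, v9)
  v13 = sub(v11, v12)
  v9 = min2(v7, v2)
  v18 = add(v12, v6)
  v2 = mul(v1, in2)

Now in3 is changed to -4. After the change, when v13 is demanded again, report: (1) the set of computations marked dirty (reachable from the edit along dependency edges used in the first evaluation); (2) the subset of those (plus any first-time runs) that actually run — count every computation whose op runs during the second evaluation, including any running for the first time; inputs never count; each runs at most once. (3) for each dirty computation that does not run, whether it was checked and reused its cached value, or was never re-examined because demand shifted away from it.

First evaluation (everything demanded from the output):
  v1 = min2(-8, 4) = -8
  v2 = mul(-8, 4) = -32
  v3 = min2(-8, -32) = -32
  v4 = absv(-32) = 32
  v5 = min2(32, -32) = -32
  v6 = mul(-32, -32) = 1024
  v7 = min2(1024, -32) = -32
  v9 = min2(-32, -32) = -32
  v11 = sub(-32, -32) = 0
  v12 = max2(0, 0) = 0
  v13 = sub(0, 0) = 0

Propagation after the edit:
  v1: runs — in3 -8->-4; result -4.
  v2: runs — v1 -8->-4; result -16.
  v3: runs — in3 -8->-4; v2 -32->-16; result -16.
  v4: runs — v3 -32->-16; result 16.
  v5: runs — v4 32->16; v3 -32->-16; result -16.
  v6: runs — v2 -32->-16; v5 -32->-16; result 256.
  v7: runs — v6 1024->256; v5 -32->-16; result -16.
  v9: runs — v7 -32->-16; v2 -32->-16; result -16.
  v11: runs — v7 -32->-16; v9 -32->-16; result 0 (same value as before).
  v12: checked — values it read are unchanged (v11 unchanged, in1 unchanged); reused cached 0 without running.
  v13: checked — values it read are unchanged (v11 unchanged, v12 unchanged); reused cached 0 without running.

Key observation: the change is absorbed at v11 — it re-runs but produces the same value, and the output's value is unchanged.

Marked dirty: v1, v2, v3, v4, v5, v6, v7, v9, v11, v12, v13.
Computations that run: v1, v2, v3, v4, v5, v6, v7, v9, v11 — 9 in total.
Checked but reused from cache: v12, v13.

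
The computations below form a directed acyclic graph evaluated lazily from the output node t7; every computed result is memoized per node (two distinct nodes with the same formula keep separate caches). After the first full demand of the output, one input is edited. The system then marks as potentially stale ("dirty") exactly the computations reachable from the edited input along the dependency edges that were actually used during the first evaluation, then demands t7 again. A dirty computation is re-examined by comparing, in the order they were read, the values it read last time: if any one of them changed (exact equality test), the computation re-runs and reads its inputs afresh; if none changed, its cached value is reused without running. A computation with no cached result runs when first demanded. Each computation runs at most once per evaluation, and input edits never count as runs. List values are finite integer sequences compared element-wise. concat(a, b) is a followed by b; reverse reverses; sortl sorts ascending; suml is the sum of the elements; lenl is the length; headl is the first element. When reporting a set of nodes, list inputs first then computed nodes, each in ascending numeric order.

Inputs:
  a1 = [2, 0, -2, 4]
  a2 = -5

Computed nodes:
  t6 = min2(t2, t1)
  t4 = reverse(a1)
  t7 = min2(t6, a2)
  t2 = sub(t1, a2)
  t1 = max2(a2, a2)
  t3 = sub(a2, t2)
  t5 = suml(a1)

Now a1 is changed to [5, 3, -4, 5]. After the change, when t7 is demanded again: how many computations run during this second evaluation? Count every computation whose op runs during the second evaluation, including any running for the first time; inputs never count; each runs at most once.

First demand of the output computes:
  t1 = max2(-5, -5) = -5
  t2 = sub(-5, -5) = 0
  t6 = min2(0, -5) = -5
  t7 = min2(-5, -5) = -5

After the edit, cleaning proceeds:
  a1 only reaches undemanded nodes; the second demand re-runs nothing.

Note the shortcut — a1 feeds only undemanded nodes, so no recomputation happens.

0 computations run: none.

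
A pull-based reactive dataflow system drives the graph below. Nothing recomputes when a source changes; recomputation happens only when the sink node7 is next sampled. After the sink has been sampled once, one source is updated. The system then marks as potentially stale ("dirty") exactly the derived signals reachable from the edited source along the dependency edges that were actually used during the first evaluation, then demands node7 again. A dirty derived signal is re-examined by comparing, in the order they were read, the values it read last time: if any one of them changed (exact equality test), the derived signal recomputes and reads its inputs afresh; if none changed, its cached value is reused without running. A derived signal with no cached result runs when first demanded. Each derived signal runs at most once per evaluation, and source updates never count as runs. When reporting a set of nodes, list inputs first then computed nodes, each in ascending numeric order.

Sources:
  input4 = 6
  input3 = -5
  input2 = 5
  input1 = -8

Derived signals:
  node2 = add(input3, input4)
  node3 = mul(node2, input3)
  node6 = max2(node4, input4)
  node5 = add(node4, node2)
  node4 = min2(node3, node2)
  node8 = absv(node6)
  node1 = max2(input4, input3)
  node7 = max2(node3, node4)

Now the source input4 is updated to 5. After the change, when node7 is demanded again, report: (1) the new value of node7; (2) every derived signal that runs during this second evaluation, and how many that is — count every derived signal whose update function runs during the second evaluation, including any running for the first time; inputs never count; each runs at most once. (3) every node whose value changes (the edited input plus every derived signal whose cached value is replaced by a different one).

New value of node7: 0.
Derived signals that run: node2, node3, node4, node7 — 4 in total.
Values that change: input4, node2, node3, node4, node7.

First evaluation (everything demanded from the output):
  node2 = add(-5, 6) = 1
  node3 = mul(1, -5) = -5
  node4 = min2(-5, 1) = -5
  node7 = max2(-5, -5) = -5

Propagation after the edit:
  node2: runs — input4 6->5; result 0.
  node3: runs — node2 1->0; result 0.
  node4: runs — node3 -5->0; node2 1->0; result 0.
  node7: runs — node3 -5->0; node4 -5->0; result 0.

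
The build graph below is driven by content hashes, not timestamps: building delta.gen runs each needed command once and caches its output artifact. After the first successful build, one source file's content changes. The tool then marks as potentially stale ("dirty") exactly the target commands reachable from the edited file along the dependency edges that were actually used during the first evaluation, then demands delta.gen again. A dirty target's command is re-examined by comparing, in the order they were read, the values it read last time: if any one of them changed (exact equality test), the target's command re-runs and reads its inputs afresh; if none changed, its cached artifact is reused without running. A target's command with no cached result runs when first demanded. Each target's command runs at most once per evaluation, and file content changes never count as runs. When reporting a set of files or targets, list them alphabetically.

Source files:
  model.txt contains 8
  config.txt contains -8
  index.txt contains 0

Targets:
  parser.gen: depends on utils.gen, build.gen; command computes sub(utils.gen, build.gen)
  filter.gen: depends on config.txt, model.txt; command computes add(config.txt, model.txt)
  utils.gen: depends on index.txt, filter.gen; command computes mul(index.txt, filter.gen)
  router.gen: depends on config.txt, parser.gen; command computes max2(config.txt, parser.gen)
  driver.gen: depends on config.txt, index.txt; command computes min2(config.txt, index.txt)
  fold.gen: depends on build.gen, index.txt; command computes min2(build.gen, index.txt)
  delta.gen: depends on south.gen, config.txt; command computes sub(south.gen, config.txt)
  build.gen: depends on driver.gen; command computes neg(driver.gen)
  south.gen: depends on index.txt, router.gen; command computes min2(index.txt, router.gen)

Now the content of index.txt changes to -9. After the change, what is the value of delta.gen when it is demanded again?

delta.gen now evaluates to -1.

Initial pass — values computed on the first demand:
  driver.gen = min2(-8, 0) = -8
  build.gen = neg(-8) = 8
  filter.gen = add(-8, 8) = 0
  utils.gen = mul(0, 0) = 0
  parser.gen = sub(0, 8) = -8
  router.gen = max2(-8, -8) = -8
  south.gen = min2(0, -8) = -8
  delta.gen = sub(-8, -8) = 0

Second demand — change propagation:
  driver.gen: re-runs because index.txt 0->-9; new result -9.
  build.gen: re-runs because driver.gen -8->-9; new result 9.
  utils.gen: re-runs because index.txt 0->-9; new result 0 (unchanged).
  parser.gen: re-runs because build.gen 8->9; new result -9.
  router.gen: re-runs because parser.gen -8->-9; new result -8 (unchanged).
  south.gen: re-runs because index.txt 0->-9; new result -9.
  delta.gen: re-runs because south.gen -8->-9; new result -1.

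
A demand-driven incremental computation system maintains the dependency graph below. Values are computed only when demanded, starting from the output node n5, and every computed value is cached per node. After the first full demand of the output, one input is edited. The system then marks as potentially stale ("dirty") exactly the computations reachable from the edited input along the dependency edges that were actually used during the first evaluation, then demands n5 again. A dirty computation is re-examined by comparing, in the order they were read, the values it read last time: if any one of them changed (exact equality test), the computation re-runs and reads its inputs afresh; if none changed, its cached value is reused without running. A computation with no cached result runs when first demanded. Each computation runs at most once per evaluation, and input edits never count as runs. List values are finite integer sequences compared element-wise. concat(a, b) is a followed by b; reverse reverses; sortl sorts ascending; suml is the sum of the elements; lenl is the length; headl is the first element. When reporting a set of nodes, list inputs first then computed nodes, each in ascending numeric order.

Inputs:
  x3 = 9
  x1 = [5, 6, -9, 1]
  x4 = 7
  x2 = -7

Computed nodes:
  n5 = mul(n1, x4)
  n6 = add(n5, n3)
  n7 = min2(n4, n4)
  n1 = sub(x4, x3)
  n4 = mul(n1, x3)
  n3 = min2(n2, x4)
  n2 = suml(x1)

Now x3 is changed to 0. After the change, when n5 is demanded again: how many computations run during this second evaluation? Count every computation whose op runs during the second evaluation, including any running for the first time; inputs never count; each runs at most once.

Computations that run: n1, n5 — 2 in total.

First evaluation (everything demanded from the output):
  n1 = sub(7, 9) = -2
  n5 = mul(-2, 7) = -14

Propagation after the edit:
  n1: runs — x3 9->0; result 7.
  n5: runs — n1 -2->7; result 49.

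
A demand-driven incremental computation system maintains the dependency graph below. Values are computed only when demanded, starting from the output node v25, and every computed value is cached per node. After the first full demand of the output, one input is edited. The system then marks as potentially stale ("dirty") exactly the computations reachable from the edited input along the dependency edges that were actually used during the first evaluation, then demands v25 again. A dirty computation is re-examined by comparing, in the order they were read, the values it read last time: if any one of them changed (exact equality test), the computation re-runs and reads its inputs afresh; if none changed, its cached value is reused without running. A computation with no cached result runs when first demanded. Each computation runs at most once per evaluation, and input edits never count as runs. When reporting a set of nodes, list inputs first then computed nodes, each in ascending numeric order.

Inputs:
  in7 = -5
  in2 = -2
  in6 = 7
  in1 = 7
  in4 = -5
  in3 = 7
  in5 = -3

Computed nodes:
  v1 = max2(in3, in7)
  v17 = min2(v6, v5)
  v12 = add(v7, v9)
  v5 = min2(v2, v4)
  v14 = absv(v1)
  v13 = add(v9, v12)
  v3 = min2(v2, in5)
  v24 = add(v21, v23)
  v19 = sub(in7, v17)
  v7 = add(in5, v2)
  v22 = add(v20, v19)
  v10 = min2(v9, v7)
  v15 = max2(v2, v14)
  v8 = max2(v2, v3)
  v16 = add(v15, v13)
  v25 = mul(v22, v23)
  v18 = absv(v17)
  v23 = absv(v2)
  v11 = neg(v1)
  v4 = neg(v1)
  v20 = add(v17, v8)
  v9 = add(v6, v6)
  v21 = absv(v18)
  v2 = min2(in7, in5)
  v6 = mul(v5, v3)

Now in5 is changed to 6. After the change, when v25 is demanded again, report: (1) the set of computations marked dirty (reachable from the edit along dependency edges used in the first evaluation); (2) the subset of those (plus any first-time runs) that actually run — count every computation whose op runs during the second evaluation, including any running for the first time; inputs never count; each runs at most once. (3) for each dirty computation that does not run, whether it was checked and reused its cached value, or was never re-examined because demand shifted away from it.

Marked dirty: v2, v3, v5, v6, v8, v17, v19, v20, v22, v23, v25.
Computations that run: v2, v3 — 2 in total.
Checked but reused from cache: v5, v6, v8, v17, v19, v20, v22, v23, v25.
Key observation: the cutoff stops propagation at v5 — its inputs' values are unchanged, so it reuses its cache.

First evaluation (everything demanded from the output):
  v1 = max2(7, -5) = 7
  v2 = min2(-5, -3) = -5
  v3 = min2(-5, -3) = -5
  v4 = neg(7) = -7
  v5 = min2(-5, -7) = -7
  v6 = mul(-7, -5) = 35
  v8 = max2(-5, -5) = -5
  v17 = min2(35, -7) = -7
  v19 = sub(-5, -7) = 2
  v20 = add(-7, -5) = -12
  v22 = add(-12, 2) = -10
  v23 = absv(-5) = 5
  v25 = mul(-10, 5) = -50

Propagation after the edit:
  v2: runs — in5 -3->6; result -5 (same value as before).
  v3: runs — in5 -3->6; result -5 (same value as before).
  v5: checked — values it read are unchanged (v2 unchanged, v4 unchanged); reused cached -7 without running.
  v6: checked — values it read are unchanged (v5 unchanged, v3 unchanged); reused cached 35 without running.
  v8: checked — values it read are unchanged (v2 unchanged, v3 unchanged); reused cached -5 without running.
  v17: checked — values it read are unchanged (v6 unchanged, v5 unchanged); reused cached -7 without running.
  v19: checked — values it read are unchanged (in7 unchanged, v17 unchanged); reused cached 2 without running.
  v20: checked — values it read are unchanged (v17 unchanged, v8 unchanged); reused cached -12 without running.
  v22: checked — values it read are unchanged (v20 unchanged, v19 unchanged); reused cached -10 without running.
  v23: checked — values it read are unchanged (v2 unchanged); reused cached 5 without running.
  v25: checked — values it read are unchanged (v22 unchanged, v23 unchanged); reused cached -50 without running.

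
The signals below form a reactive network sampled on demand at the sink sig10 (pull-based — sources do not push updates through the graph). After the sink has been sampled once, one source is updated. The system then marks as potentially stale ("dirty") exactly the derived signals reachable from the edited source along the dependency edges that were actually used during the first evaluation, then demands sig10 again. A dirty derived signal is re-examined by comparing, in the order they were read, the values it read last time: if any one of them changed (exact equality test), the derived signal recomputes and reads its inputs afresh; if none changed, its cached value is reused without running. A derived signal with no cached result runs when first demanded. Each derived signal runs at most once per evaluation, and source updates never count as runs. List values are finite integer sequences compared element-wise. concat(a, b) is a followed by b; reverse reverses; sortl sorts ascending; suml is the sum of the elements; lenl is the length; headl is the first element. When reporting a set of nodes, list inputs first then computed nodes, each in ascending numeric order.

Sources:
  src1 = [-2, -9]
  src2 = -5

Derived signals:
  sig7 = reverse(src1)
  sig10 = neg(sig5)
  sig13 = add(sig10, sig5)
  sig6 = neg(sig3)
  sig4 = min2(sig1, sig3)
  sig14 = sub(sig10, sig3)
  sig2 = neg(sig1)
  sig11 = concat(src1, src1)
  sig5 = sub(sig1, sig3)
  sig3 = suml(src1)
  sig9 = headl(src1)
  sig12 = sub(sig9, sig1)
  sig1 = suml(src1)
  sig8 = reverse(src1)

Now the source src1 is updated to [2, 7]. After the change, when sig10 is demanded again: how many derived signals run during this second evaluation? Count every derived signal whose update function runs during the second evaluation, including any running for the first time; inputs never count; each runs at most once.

Run set: sig1, sig3, sig5 (3 run).
The important point: sig5 recomputes to an identical value, and the output ends up unchanged.

Initial pass — values computed on the first demand:
  sig1 = suml([-2, -9]) = -11
  sig3 = suml([-2, -9]) = -11
  sig5 = sub(-11, -11) = 0
  sig10 = neg(0) = 0

Second demand — change propagation:
  sig1: re-runs because src1 [-2, -9]->[2, 7]; new result 9.
  sig3: re-runs because src1 [-2, -9]->[2, 7]; new result 9.
  sig5: re-runs because sig1 -11->9; sig3 -11->9; new result 0 (unchanged).
  sig10: re-examined; everything it read last time is the same (sig5 unchanged) — cache 0 kept, no run.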